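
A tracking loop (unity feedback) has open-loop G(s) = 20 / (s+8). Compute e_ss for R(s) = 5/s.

No free integrators in G(s): this is a type 0 system.
K_p = lim_{s→0} G(s) = 20 / (8) = 2.5.
e_ss = 5/(1 + K_p) = 5/3.5 = 10/7.

10/7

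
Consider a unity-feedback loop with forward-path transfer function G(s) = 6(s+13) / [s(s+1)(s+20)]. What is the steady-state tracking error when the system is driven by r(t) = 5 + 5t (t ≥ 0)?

50/39

G(s) has one factor of s in the denominator, so the system is type 1. Taking each input component in turn:
  • 5: tracked with zero error.
  • 5t: e_ss = 5/K_v with K_v=3.9 → 50/39.
Total e_ss = 50/39.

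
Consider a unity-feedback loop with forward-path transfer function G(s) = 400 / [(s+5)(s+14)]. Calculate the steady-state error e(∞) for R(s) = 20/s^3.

infinity

G(s) has no factors of s in the denominator, so the system is type 0.
For a type-0 system K_a = 0, so e_ss to a parabolic input is unbounded.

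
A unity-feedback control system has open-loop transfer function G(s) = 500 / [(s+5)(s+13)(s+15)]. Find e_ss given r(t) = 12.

468/59

G(s) has no factors of s in the denominator, so the system is type 0.
K_p = lim_{s→0} G(s) = 500 / (5·13·15) = 20/39.
e_ss = 12/(1 + K_p) = 12/(59/39) = 468/59.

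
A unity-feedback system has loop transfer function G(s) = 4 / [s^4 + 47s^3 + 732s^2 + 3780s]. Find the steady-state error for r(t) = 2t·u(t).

1890

Lowest-order denominator term is 3780s, so the open loop has 1 pole at the origin → type 1 system.
K_v = lim_{s→0} s·G(s) = 4 / 3780 = 1/945.
e_ss = 2/K_v = 2/(1/945) = 1890.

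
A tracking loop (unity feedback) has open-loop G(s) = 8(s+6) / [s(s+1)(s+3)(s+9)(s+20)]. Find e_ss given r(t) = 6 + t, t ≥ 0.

One free integrator in G(s): this is a type 1 system. Taking each input component in turn:
  • 6: tracked with zero error.
  • t: e_ss = 1/K_v with K_v=4/45 → 11.25.
Total e_ss = 11.25.

11.25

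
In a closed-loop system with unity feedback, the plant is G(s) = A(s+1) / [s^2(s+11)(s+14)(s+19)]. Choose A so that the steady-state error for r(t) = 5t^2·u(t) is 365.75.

80

G(s) has two factors of s in the denominator, so the system is type 2.
K_a = lim_{s→0} s^2·G(s) = A·1 / (11·14·19) = (1/2926)·A.
e_ss = 10/K_a = 365.75 ⇒ K_a = 40/1463 ⇒ A = (40/1463)/(1/2926) = 80.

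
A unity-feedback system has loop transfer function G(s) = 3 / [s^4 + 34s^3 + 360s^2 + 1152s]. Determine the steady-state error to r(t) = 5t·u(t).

Lowest-order denominator term is 1152s, so the open loop has 1 pole at the origin → type 1 system.
K_v = lim_{s→0} s·G(s) = 3 / 1152 = 1/384.
e_ss = 5/K_v = 5/(1/384) = 1920.

1920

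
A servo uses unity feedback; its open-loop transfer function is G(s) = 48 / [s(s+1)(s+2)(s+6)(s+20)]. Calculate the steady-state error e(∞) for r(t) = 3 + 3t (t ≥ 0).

15

System type = 1 (one pole at s=0). Taking each input component in turn:
  • 3: tracked with zero error.
  • 3t: e_ss = 3/K_v with K_v=0.2 → 15.
Total e_ss = 15.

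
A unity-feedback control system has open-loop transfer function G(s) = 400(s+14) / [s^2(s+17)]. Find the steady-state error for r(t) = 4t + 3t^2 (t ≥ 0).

51/2800

Two free integrators in G(s): this is a type 2 system. Taking each input component in turn:
  • 4t: tracked with zero error.
  • 3t^2: e_ss = 6/K_a with K_a=5600/17 → 51/2800.
Total e_ss = 51/2800.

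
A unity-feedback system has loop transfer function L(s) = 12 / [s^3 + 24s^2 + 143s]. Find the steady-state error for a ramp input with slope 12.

143

Factoring s from the denominator leaves a polynomial with constant term 143, so the system is type 1.
K_v = lim_{s→0} s·L(s) = 12 / 143 = 12/143.
e_ss = 12/K_v = 12/(12/143) = 143.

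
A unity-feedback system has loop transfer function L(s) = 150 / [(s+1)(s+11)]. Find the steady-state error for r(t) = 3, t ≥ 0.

No free integrators in L(s): this is a type 0 system.
K_p = lim_{s→0} L(s) = 150 / (1·11) = 150/11.
e_ss = 3/(1 + K_p) = 3/(161/11) = 33/161.

33/161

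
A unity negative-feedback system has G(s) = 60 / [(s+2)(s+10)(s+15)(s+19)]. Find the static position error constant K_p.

System type = 0 (no poles at s=0).
K_p = lim_{s→0} G(s) = 60 / (2·10·15·19) = 1/95.

1/95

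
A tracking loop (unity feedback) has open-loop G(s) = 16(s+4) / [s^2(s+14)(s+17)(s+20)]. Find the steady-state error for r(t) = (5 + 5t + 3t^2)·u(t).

446.25

G(s) has two factors of s in the denominator, so the system is type 2. Taking each input component in turn:
  • 5: tracked with zero error.
  • 5t: tracked with zero error.
  • 3t^2: e_ss = 6/K_a with K_a=8/595 → 446.25.
Total e_ss = 446.25.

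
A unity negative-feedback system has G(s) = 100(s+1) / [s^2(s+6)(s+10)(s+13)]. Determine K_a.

The open loop has two poles at the origin → type 2 system.
K_a = lim_{s→0} s^2·G(s) = 100·1 / (6·10·13) = 5/39.

5/39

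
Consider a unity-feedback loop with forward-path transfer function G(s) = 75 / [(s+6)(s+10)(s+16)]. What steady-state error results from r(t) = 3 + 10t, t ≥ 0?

System type = 0 (no poles at s=0). Treating each term separately:
  • 3: e_ss = 3/(1+K_p) with K_p=5/64 → 64/23.
  • 10t: a type-0 system cannot track it, e_ss → ∞.
The unbounded component dominates.

infinity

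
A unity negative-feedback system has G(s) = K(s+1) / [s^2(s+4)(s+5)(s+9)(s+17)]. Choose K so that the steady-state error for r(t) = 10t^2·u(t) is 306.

200

The open loop has two poles at the origin → type 2 system.
K_a = lim_{s→0} s^2·G(s) = K·1 / (4·5·9·17) = (1/3060)·K.
e_ss = 20/K_a = 306 ⇒ K_a = 10/153 ⇒ K = (10/153)/(1/3060) = 200.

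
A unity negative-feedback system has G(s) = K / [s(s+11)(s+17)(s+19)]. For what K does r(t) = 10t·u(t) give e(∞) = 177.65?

200

The open loop has one pole at the origin → type 1 system.
K_v = lim_{s→0} s·G(s) = K / (11·17·19) = (1/3553)·K.
e_ss = 10/K_v = 177.65 ⇒ K_v = 200/3553 ⇒ K = (200/3553)/(1/3553) = 200.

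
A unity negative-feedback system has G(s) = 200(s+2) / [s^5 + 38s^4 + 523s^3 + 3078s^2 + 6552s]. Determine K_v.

Lowest-order denominator term is 6552s, so the open loop has 1 pole at the origin → type 1 system.
K_v = lim_{s→0} s·G(s) = 200·2 / 6552 = 50/819.

50/819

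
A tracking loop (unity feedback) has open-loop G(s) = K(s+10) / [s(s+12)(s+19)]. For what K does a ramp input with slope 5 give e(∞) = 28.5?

One free integrator in G(s): this is a type 1 system.
K_v = lim_{s→0} s·G(s) = K·10 / (12·19) = (5/114)·K.
e_ss = 5/K_v = 28.5 ⇒ K_v = 10/57 ⇒ K = (10/57)/(5/114) = 4.

4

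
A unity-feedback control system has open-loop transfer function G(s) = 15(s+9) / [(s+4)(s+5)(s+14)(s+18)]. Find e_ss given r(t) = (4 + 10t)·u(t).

infinity

The open loop has no poles at the origin → type 0 system. Taking each input component in turn:
  • 4: e_ss = 4/(1+K_p) with K_p=3/112 → 448/115.
  • 10t: a type-0 system cannot track it, e_ss → ∞.
The unbounded component dominates.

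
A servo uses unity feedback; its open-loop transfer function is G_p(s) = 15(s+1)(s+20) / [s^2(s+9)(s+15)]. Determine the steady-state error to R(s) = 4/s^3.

1.8

The open loop has two poles at the origin → type 2 system.
K_a = lim_{s→0} s^2·G_p(s) = 15·1·20 / (9·15) = 20/9.
r(t) = 2t^2 gives R(s) = 4/s^3.
e_ss = 4/K_a = 4/(20/9) = 1.8.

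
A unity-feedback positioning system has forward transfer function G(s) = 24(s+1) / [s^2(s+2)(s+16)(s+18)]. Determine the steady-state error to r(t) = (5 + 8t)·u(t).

0

Two free integrators in G(s): this is a type 2 system. Treating each term separately:
  • 5: tracked with zero error.
  • 8t: tracked with zero error.
Total e_ss = 0.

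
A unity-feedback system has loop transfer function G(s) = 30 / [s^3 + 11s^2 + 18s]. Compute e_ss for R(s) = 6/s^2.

Factoring s from the denominator leaves a polynomial with constant term 18, so the system is type 1.
K_v = lim_{s→0} s·G(s) = 30 / 18 = 5/3.
e_ss = 6/K_v = 6/(5/3) = 3.6.

3.6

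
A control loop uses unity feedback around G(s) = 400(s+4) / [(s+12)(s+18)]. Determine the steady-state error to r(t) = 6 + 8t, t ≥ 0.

infinity

The open loop has no poles at the origin → type 0 system. By superposition:
  • 6: e_ss = 6/(1+K_p) with K_p=200/27 → 162/227.
  • 8t: a type-0 system cannot track it, e_ss → ∞.
The unbounded component dominates.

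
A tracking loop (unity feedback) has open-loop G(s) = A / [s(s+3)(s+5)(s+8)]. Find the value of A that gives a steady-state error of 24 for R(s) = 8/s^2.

One free integrator in G(s): this is a type 1 system.
K_v = lim_{s→0} s·G(s) = A / (3·5·8) = (1/120)·A.
e_ss = 8/K_v = 24 ⇒ K_v = 1/3 ⇒ A = (1/3)/(1/120) = 40.

40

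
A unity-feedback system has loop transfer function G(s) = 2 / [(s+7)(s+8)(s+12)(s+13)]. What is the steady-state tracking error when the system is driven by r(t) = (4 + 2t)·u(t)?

System type = 0 (no poles at s=0). Taking each input component in turn:
  • 4: e_ss = 4/(1+K_p) with K_p=1/4368 → 17472/4369.
  • 2t: a type-0 system cannot track it, e_ss → ∞.
The unbounded component dominates.

infinity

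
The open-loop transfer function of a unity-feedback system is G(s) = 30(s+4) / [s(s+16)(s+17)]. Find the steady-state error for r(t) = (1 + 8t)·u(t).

272/15

One free integrator in G(s): this is a type 1 system. By superposition:
  • 1: tracked with zero error.
  • 8t: e_ss = 8/K_v with K_v=15/34 → 272/15.
Total e_ss = 272/15.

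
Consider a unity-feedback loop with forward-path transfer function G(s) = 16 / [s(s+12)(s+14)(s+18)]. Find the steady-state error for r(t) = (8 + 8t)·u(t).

The open loop has one pole at the origin → type 1 system. Treating each term separately:
  • 8: tracked with zero error.
  • 8t: e_ss = 8/K_v with K_v=1/189 → 1512.
Total e_ss = 1512.

1512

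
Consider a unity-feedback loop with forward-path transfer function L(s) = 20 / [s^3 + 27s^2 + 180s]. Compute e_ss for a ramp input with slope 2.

Factoring s from the denominator leaves a polynomial with constant term 180, so the system is type 1.
K_v = lim_{s→0} s·L(s) = 20 / 180 = 1/9.
e_ss = 2/K_v = 2/(1/9) = 18.

18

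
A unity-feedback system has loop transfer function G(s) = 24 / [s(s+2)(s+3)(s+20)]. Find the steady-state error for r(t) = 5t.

The open loop has one pole at the origin → type 1 system.
K_v = lim_{s→0} s·G(s) = 24 / (2·3·20) = 0.2.
e_ss = 5/K_v = 5/0.2 = 25.

25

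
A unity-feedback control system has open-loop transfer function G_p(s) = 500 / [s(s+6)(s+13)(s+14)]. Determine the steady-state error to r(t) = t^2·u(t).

infinity

System type = 1 (one pole at s=0).
K_a = lim_{s→0} s^2·G_p(s) = 0; the steady-state error to this parabolic input grows without bound.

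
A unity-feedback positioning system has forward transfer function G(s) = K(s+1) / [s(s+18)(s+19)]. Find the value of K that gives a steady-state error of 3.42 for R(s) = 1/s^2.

100

One free integrator in G(s): this is a type 1 system.
K_v = lim_{s→0} s·G(s) = K·1 / (18·19) = (1/342)·K.
e_ss = 1/K_v = 3.42 ⇒ K_v = 50/171 ⇒ K = (50/171)/(1/342) = 100.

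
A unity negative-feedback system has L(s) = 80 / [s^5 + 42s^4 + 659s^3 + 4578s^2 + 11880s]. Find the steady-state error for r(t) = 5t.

The denominator has no term below 11880s — 1 pole at s=0, type 1.
K_v = lim_{s→0} s·L(s) = 80 / 11880 = 2/297.
e_ss = 5/K_v = 5/(2/297) = 742.5.

742.5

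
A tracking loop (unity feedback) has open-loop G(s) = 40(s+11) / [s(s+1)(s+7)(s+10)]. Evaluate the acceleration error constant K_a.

0

One free integrator in G(s): this is a type 1 system.
K_a = lim_{s→0} s^2·G(s) = 0 (the extra factor of s kills the finite limit).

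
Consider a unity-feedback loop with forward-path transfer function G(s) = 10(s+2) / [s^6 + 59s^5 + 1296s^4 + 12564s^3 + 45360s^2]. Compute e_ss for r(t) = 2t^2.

9072

The denominator has no term below 45360s^2 — 2 poles at s=0, type 2.
K_a = lim_{s→0} s^2·G(s) = 10·2 / 45360 = 1/2268.
r(t) = 2t^2 gives R(s) = 4/s^3.
e_ss = 4/K_a = 4/(1/2268) = 9072.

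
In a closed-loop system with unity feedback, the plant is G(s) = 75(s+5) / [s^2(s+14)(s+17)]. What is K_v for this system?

infinity

K_v = lim_{s→0} s·G(s); with 2 poles at the origin the limit diverges, so K_v = ∞.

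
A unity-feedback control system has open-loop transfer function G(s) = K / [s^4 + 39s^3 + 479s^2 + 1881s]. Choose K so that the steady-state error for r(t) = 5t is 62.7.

150

Factoring s from the denominator leaves a polynomial with constant term 1881, so the system is type 1.
K_v = lim_{s→0} s·G(s) = K / 1881 = (1/1881)·K.
e_ss = 5/K_v = 62.7 ⇒ K_v = 50/627 ⇒ K = (50/627)/(1/1881) = 150.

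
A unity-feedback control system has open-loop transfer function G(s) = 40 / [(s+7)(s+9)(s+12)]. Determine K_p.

10/189

G(s) has no factors of s in the denominator, so the system is type 0.
K_p = lim_{s→0} G(s) = 40 / (7·9·12) = 10/189.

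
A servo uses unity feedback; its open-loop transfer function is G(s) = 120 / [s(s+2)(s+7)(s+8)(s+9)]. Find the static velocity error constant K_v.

The open loop has one pole at the origin → type 1 system.
K_v = lim_{s→0} s·G(s) = 120 / (2·7·8·9) = 5/42.

5/42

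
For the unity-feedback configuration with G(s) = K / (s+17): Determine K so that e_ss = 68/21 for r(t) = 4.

4

System type = 0 (no poles at s=0).
K_p = lim_{s→0} G(s) = K / (17) = (1/17)·K.
e_ss = 4/(1 + K_p) = 68/21 ⇒ 1 + (1/17)·K = 21/17 ⇒ K = 4.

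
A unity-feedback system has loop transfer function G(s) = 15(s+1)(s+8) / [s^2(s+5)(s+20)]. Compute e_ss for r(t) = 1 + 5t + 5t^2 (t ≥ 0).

25/3

Two free integrators in G(s): this is a type 2 system. Treating each term separately:
  • 1: tracked with zero error.
  • 5t: tracked with zero error.
  • 5t^2: e_ss = 10/K_a with K_a=1.2 → 25/3.
Total e_ss = 25/3.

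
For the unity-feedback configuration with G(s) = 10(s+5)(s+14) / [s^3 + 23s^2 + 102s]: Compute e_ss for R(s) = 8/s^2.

204/175

Factoring s from the denominator leaves a polynomial with constant term 102, so the system is type 1.
K_v = lim_{s→0} s·G(s) = 10·5·14 / 102 = 350/51.
e_ss = 8/K_v = 8/(350/51) = 204/175.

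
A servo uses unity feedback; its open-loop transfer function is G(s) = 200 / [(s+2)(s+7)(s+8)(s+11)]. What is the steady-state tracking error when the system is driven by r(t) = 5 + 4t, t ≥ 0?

infinity

The open loop has no poles at the origin → type 0 system. By superposition:
  • 5: e_ss = 5/(1+K_p) with K_p=25/154 → 770/179.
  • 4t: a type-0 system cannot track it, e_ss → ∞.
The unbounded component dominates.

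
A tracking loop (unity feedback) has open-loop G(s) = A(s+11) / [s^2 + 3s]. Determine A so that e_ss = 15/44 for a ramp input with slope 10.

8

Factoring s from the denominator leaves a polynomial with constant term 3, so the system is type 1.
K_v = lim_{s→0} s·G(s) = A·11 / 3 = (11/3)·A.
e_ss = 10/K_v = 15/44 ⇒ K_v = 88/3 ⇒ A = (88/3)/(11/3) = 8.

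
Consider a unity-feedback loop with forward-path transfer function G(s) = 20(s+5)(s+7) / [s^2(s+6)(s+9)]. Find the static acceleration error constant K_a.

350/27

The open loop has two poles at the origin → type 2 system.
K_a = lim_{s→0} s^2·G(s) = 20·5·7 / (6·9) = 350/27.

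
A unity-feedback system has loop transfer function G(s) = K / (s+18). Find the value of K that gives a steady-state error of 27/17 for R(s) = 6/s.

50

No free integrators in G(s): this is a type 0 system.
K_p = lim_{s→0} G(s) = K / (18) = (1/18)·K.
e_ss = 6/(1 + K_p) = 27/17 ⇒ 1 + (1/18)·K = 34/9 ⇒ K = 50.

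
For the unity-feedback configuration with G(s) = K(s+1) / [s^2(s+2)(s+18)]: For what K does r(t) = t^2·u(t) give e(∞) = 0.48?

150

The open loop has two poles at the origin → type 2 system.
K_a = lim_{s→0} s^2·G(s) = K·1 / (2·18) = (1/36)·K.
e_ss = 2/K_a = 0.48 ⇒ K_a = 25/6 ⇒ K = (25/6)/(1/36) = 150.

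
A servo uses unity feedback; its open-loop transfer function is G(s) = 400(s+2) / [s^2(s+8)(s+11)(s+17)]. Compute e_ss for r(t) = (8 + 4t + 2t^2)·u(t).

7.48

G(s) has two factors of s in the denominator, so the system is type 2. Treating each term separately:
  • 8: tracked with zero error.
  • 4t: tracked with zero error.
  • 2t^2: e_ss = 4/K_a with K_a=100/187 → 7.48.
Total e_ss = 7.48.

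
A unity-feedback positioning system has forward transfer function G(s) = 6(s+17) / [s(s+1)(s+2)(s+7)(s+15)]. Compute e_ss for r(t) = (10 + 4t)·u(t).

140/17

System type = 1 (one pole at s=0). By superposition:
  • 10: tracked with zero error.
  • 4t: e_ss = 4/K_v with K_v=17/35 → 140/17.
Total e_ss = 140/17.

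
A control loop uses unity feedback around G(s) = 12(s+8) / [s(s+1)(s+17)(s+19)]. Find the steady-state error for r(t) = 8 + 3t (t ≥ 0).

323/32

The open loop has one pole at the origin → type 1 system. Treating each term separately:
  • 8: tracked with zero error.
  • 3t: e_ss = 3/K_v with K_v=96/323 → 323/32.
Total e_ss = 323/32.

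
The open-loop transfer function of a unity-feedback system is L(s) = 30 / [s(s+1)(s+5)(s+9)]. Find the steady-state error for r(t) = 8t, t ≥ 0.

One free integrator in L(s): this is a type 1 system.
K_v = lim_{s→0} s·L(s) = 30 / (1·5·9) = 2/3.
e_ss = 8/K_v = 8/(2/3) = 12.

12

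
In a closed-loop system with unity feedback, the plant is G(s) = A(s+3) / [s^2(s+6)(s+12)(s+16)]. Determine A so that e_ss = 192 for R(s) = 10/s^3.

20

System type = 2 (two poles at s=0).
K_a = lim_{s→0} s^2·G(s) = A·3 / (6·12·16) = (1/384)·A.
e_ss = 10/K_a = 192 ⇒ K_a = 5/96 ⇒ A = (5/96)/(1/384) = 20.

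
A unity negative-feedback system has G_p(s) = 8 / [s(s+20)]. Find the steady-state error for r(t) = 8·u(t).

0

The open loop has one pole at the origin → type 1 system.
A type-1 system has K_p = ∞, so it tracks a step input with zero steady-state error.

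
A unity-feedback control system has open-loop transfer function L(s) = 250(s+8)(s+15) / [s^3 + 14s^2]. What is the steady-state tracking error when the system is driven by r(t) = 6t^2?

0.0056

The denominator has no term below 14s^2 — 2 poles at s=0, type 2.
K_a = lim_{s→0} s^2·L(s) = 250·8·15 / 14 = 15000/7.
r(t) = 6t^2 gives R(s) = 12/s^3.
e_ss = 12/K_a = 12/(15000/7) = 0.0056.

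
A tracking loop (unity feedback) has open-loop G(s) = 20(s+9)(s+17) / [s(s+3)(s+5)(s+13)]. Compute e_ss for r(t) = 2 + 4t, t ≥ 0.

One free integrator in G(s): this is a type 1 system. Taking each input component in turn:
  • 2: tracked with zero error.
  • 4t: e_ss = 4/K_v with K_v=204/13 → 13/51.
Total e_ss = 13/51.

13/51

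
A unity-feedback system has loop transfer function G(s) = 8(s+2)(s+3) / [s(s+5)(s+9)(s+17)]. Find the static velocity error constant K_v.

The open loop has one pole at the origin → type 1 system.
K_v = lim_{s→0} s·G(s) = 8·2·3 / (5·9·17) = 16/255.

16/255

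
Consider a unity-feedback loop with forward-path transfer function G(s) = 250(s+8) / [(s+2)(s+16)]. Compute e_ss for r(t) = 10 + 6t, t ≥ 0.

System type = 0 (no poles at s=0). By superposition:
  • 10: e_ss = 10/(1+K_p) with K_p=62.5 → 20/127.
  • 6t: a type-0 system cannot track it, e_ss → ∞.
The unbounded component dominates.

infinity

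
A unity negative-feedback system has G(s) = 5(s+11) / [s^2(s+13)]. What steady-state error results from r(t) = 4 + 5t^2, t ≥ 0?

26/11

System type = 2 (two poles at s=0). Treating each term separately:
  • 4: tracked with zero error.
  • 5t^2: e_ss = 10/K_a with K_a=55/13 → 26/11.
Total e_ss = 26/11.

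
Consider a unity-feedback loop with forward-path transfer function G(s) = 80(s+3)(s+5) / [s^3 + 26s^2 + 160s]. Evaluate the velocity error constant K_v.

Lowest-order denominator term is 160s, so the open loop has 1 pole at the origin → type 1 system.
K_v = lim_{s→0} s·G(s) = 80·3·5 / 160 = 7.5.

7.5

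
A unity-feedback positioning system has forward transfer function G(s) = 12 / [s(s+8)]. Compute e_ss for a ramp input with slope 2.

One free integrator in G(s): this is a type 1 system.
K_v = lim_{s→0} s·G(s) = 12 / (8) = 1.5.
e_ss = 2/K_v = 2/1.5 = 4/3.

4/3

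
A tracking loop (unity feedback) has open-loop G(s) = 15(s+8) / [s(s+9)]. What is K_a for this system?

0

System type = 1 (one pole at s=0).
K_a = lim_{s→0} s^2·G(s) = 0 (the extra factor of s kills the finite limit).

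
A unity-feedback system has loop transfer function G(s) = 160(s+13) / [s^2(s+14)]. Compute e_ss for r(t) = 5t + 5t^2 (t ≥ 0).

7/104

The open loop has two poles at the origin → type 2 system. Taking each input component in turn:
  • 5t: tracked with zero error.
  • 5t^2: e_ss = 10/K_a with K_a=1040/7 → 7/104.
Total e_ss = 7/104.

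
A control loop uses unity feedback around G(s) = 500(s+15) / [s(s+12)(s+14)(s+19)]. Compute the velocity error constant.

System type = 1 (one pole at s=0).
K_v = lim_{s→0} s·G(s) = 500·15 / (12·14·19) = 625/266.

625/266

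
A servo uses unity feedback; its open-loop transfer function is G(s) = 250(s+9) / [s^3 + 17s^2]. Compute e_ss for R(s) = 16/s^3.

136/1125

The denominator has no term below 17s^2 — 2 poles at s=0, type 2.
K_a = lim_{s→0} s^2·G(s) = 250·9 / 17 = 2250/17.
r(t) = 8t^2 gives R(s) = 16/s^3.
e_ss = 16/K_a = 16/(2250/17) = 136/1125.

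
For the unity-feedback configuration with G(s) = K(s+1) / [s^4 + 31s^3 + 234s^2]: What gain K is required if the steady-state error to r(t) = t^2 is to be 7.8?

Lowest-order denominator term is 234s^2, so the open loop has 2 poles at the origin → type 2 system.
K_a = lim_{s→0} s^2·G(s) = K·1 / 234 = (1/234)·K.
e_ss = 2/K_a = 7.8 ⇒ K_a = 10/39 ⇒ K = (10/39)/(1/234) = 60.

60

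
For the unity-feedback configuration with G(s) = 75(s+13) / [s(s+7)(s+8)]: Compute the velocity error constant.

975/56

The open loop has one pole at the origin → type 1 system.
K_v = lim_{s→0} s·G(s) = 75·13 / (7·8) = 975/56.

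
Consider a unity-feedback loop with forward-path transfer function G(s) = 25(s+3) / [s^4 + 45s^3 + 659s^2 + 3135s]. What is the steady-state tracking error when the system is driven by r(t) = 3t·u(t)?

Factoring s from the denominator leaves a polynomial with constant term 3135, so the system is type 1.
K_v = lim_{s→0} s·G(s) = 25·3 / 3135 = 5/209.
e_ss = 3/K_v = 3/(5/209) = 125.4.

125.4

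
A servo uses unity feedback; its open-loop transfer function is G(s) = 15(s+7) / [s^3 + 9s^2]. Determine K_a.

35/3

Factoring s^2 from the denominator leaves a polynomial with constant term 9, so the system is type 2.
K_a = lim_{s→0} s^2·G(s) = 15·7 / 9 = 35/3.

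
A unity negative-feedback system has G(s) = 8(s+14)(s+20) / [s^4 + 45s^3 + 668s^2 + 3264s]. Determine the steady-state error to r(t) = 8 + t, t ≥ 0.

Lowest-order denominator term is 3264s, so the open loop has 1 pole at the origin → type 1 system. Taking each input component in turn:
  • 8: tracked with zero error.
  • t: e_ss = 1/K_v with K_v=35/51 → 51/35.
Total e_ss = 51/35.

51/35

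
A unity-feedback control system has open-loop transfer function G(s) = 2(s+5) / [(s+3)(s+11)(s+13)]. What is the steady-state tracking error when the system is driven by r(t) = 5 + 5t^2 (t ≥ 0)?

infinity

G(s) has no factors of s in the denominator, so the system is type 0. By superposition:
  • 5: e_ss = 5/(1+K_p) with K_p=10/429 → 2145/439.
  • 5t^2: a type-0 system cannot track it, e_ss → ∞.
The unbounded component dominates.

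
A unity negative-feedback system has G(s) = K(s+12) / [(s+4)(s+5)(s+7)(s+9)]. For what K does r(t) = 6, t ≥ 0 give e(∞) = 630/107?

2

The open loop has no poles at the origin → type 0 system.
K_p = lim_{s→0} G(s) = K·12 / (4·5·7·9) = (1/105)·K.
e_ss = 6/(1 + K_p) = 630/107 ⇒ 1 + (1/105)·K = 107/105 ⇒ K = 2.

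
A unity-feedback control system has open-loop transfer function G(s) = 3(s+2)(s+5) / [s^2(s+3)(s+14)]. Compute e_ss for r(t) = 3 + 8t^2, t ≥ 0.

The open loop has two poles at the origin → type 2 system. Treating each term separately:
  • 3: tracked with zero error.
  • 8t^2: e_ss = 16/K_a with K_a=5/7 → 22.4.
Total e_ss = 22.4.

22.4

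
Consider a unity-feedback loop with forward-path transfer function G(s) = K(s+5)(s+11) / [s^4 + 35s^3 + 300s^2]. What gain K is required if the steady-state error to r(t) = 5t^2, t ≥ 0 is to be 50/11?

Lowest-order denominator term is 300s^2, so the open loop has 2 poles at the origin → type 2 system.
K_a = lim_{s→0} s^2·G(s) = K·5·11 / 300 = (11/60)·K.
e_ss = 10/K_a = 50/11 ⇒ K_a = 2.2 ⇒ K = 2.2/(11/60) = 12.

12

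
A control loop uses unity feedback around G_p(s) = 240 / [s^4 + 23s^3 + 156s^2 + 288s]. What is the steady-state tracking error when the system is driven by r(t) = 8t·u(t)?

The denominator has no term below 288s — 1 pole at s=0, type 1.
K_v = lim_{s→0} s·G_p(s) = 240 / 288 = 5/6.
e_ss = 8/K_v = 8/(5/6) = 9.6.

9.6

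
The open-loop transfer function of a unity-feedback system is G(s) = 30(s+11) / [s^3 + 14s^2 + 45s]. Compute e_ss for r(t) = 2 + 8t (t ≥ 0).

The denominator has no term below 45s — 1 pole at s=0, type 1. Taking each input component in turn:
  • 2: tracked with zero error.
  • 8t: e_ss = 8/K_v with K_v=22/3 → 12/11.
Total e_ss = 12/11.

12/11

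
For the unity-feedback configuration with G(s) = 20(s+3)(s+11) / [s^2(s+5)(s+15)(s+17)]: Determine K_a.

Two free integrators in G(s): this is a type 2 system.
K_a = lim_{s→0} s^2·G(s) = 20·3·11 / (5·15·17) = 44/85.

44/85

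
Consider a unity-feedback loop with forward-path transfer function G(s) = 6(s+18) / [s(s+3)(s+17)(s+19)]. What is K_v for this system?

36/323

The open loop has one pole at the origin → type 1 system.
K_v = lim_{s→0} s·G(s) = 6·18 / (3·17·19) = 36/323.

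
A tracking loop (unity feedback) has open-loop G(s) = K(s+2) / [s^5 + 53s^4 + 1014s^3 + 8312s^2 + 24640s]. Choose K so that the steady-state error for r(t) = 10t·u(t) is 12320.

10

The denominator has no term below 24640s — 1 pole at s=0, type 1.
K_v = lim_{s→0} s·G(s) = K·2 / 24640 = (1/12320)·K.
e_ss = 10/K_v = 12320 ⇒ K_v = 1/1232 ⇒ K = (1/1232)/(1/12320) = 10.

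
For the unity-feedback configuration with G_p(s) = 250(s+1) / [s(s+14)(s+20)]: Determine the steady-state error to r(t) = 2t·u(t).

2.24

G_p(s) has one factor of s in the denominator, so the system is type 1.
K_v = lim_{s→0} s·G_p(s) = 250·1 / (14·20) = 25/28.
e_ss = 2/K_v = 2/(25/28) = 2.24.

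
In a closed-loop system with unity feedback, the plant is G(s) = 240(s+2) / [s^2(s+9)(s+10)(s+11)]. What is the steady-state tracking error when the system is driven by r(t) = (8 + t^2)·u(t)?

The open loop has two poles at the origin → type 2 system. By superposition:
  • 8: tracked with zero error.
  • t^2: e_ss = 2/K_a with K_a=16/33 → 4.125.
Total e_ss = 4.125.

4.125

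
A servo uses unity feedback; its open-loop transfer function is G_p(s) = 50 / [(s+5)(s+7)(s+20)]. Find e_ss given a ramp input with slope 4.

The open loop has no poles at the origin → type 0 system.
For a type-0 system K_v = 0, so e_ss to a ramp input is unbounded.

infinity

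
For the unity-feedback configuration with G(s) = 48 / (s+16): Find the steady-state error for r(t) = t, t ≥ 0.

The open loop has no poles at the origin → type 0 system.
K_v = lim_{s→0} s·G(s) = 0; the steady-state error to this ramp input grows without bound.

infinity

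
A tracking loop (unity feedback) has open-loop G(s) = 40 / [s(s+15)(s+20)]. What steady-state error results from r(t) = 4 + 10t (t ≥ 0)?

75

G(s) has one factor of s in the denominator, so the system is type 1. By superposition:
  • 4: tracked with zero error.
  • 10t: e_ss = 10/K_v with K_v=2/15 → 75.
Total e_ss = 75.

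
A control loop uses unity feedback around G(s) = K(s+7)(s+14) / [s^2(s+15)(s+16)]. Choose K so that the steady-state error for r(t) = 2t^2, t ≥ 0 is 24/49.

20

Two free integrators in G(s): this is a type 2 system.
K_a = lim_{s→0} s^2·G(s) = K·7·14 / (15·16) = (49/120)·K.
e_ss = 4/K_a = 24/49 ⇒ K_a = 49/6 ⇒ K = (49/6)/(49/120) = 20.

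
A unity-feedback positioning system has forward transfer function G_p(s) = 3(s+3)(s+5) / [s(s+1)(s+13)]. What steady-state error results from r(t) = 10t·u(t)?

26/9

System type = 1 (one pole at s=0).
K_v = lim_{s→0} s·G_p(s) = 3·3·5 / (1·13) = 45/13.
e_ss = 10/K_v = 10/(45/13) = 26/9.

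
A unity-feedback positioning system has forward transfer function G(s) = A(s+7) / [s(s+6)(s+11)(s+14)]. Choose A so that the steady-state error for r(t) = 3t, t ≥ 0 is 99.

G(s) has one factor of s in the denominator, so the system is type 1.
K_v = lim_{s→0} s·G(s) = A·7 / (6·11·14) = (1/132)·A.
e_ss = 3/K_v = 99 ⇒ K_v = 1/33 ⇒ A = (1/33)/(1/132) = 4.

4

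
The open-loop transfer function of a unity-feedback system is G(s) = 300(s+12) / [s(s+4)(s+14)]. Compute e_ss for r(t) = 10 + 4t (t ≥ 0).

G(s) has one factor of s in the denominator, so the system is type 1. Treating each term separately:
  • 10: tracked with zero error.
  • 4t: e_ss = 4/K_v with K_v=450/7 → 14/225.
Total e_ss = 14/225.

14/225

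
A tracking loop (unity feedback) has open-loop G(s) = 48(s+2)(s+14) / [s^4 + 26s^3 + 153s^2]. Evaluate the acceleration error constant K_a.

448/51

The denominator has no term below 153s^2 — 2 poles at s=0, type 2.
K_a = lim_{s→0} s^2·G(s) = 48·2·14 / 153 = 448/51.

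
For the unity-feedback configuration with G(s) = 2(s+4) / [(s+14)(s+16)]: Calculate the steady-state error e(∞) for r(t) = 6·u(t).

G(s) has no factors of s in the denominator, so the system is type 0.
K_p = lim_{s→0} G(s) = 2·4 / (14·16) = 1/28.
e_ss = 6/(1 + K_p) = 6/(29/28) = 168/29.

168/29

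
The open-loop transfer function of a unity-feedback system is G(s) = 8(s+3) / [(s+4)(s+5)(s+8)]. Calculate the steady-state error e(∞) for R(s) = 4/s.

80/23

No free integrators in G(s): this is a type 0 system.
K_p = lim_{s→0} G(s) = 8·3 / (4·5·8) = 0.15.
e_ss = 4/(1 + K_p) = 4/1.15 = 80/23.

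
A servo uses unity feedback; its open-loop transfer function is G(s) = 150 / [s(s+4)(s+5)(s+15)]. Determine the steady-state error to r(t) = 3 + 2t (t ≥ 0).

One free integrator in G(s): this is a type 1 system. Taking each input component in turn:
  • 3: tracked with zero error.
  • 2t: e_ss = 2/K_v with K_v=0.5 → 4.
Total e_ss = 4.

4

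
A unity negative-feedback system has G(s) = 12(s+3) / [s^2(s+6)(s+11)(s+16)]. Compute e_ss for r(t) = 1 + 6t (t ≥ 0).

0

The open loop has two poles at the origin → type 2 system. Treating each term separately:
  • 1: tracked with zero error.
  • 6t: tracked with zero error.
Total e_ss = 0.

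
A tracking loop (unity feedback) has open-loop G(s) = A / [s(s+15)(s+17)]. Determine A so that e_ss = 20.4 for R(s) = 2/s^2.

25

One free integrator in G(s): this is a type 1 system.
K_v = lim_{s→0} s·G(s) = A / (15·17) = (1/255)·A.
e_ss = 2/K_v = 20.4 ⇒ K_v = 5/51 ⇒ A = (5/51)/(1/255) = 25.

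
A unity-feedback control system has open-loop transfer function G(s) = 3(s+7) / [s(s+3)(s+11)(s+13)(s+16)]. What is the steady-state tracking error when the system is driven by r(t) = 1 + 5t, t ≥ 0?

G(s) has one factor of s in the denominator, so the system is type 1. By superposition:
  • 1: tracked with zero error.
  • 5t: e_ss = 5/K_v with K_v=7/2288 → 11440/7.
Total e_ss = 11440/7.

11440/7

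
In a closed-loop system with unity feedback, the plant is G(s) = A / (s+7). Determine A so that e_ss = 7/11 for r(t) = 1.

System type = 0 (no poles at s=0).
K_p = lim_{s→0} G(s) = A / (7) = (1/7)·A.
e_ss = 1/(1 + K_p) = 7/11 ⇒ 1 + (1/7)·A = 11/7 ⇒ A = 4.

4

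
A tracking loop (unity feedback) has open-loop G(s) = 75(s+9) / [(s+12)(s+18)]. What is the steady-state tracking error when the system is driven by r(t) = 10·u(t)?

No free integrators in G(s): this is a type 0 system.
K_p = lim_{s→0} G(s) = 75·9 / (12·18) = 3.125.
e_ss = 10/(1 + K_p) = 10/4.125 = 80/33.

80/33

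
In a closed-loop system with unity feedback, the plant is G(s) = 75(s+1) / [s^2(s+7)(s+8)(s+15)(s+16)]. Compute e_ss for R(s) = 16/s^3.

2867.2

G(s) has two factors of s in the denominator, so the system is type 2.
K_a = lim_{s→0} s^2·G(s) = 75·1 / (7·8·15·16) = 5/896.
r(t) = 8t^2 gives R(s) = 16/s^3.
e_ss = 16/K_a = 16/(5/896) = 2867.2.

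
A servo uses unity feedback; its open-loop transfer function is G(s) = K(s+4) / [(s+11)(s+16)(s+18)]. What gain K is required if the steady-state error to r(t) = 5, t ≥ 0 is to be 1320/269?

15

System type = 0 (no poles at s=0).
K_p = lim_{s→0} G(s) = K·4 / (11·16·18) = (1/792)·K.
e_ss = 5/(1 + K_p) = 1320/269 ⇒ 1 + (1/792)·K = 269/264 ⇒ K = 15.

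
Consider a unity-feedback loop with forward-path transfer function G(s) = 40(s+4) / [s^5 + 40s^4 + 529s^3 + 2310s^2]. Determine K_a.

16/231

Lowest-order denominator term is 2310s^2, so the open loop has 2 poles at the origin → type 2 system.
K_a = lim_{s→0} s^2·G(s) = 40·4 / 2310 = 16/231.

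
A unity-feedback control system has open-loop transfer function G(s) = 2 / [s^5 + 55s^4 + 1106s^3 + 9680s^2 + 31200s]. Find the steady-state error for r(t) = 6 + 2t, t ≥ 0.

Lowest-order denominator term is 31200s, so the open loop has 1 pole at the origin → type 1 system. Treating each term separately:
  • 6: tracked with zero error.
  • 2t: e_ss = 2/K_v with K_v=1/15600 → 31200.
Total e_ss = 31200.

31200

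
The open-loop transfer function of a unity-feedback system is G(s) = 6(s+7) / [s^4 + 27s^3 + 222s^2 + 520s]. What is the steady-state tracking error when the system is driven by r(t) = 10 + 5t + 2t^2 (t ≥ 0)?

Lowest-order denominator term is 520s, so the open loop has 1 pole at the origin → type 1 system. Taking each input component in turn:
  • 10: tracked with zero error.
  • 5t: e_ss = 5/K_v with K_v=21/260 → 1300/21.
  • 2t^2: a type-1 system cannot track it, e_ss → ∞.
The unbounded component dominates.

infinity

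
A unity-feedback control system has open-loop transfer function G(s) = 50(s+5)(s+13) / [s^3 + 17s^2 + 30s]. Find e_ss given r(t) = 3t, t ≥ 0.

9/325

Factoring s from the denominator leaves a polynomial with constant term 30, so the system is type 1.
K_v = lim_{s→0} s·G(s) = 50·5·13 / 30 = 325/3.
e_ss = 3/K_v = 3/(325/3) = 9/325.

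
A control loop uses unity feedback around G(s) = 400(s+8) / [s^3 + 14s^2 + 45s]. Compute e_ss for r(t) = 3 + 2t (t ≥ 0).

Lowest-order denominator term is 45s, so the open loop has 1 pole at the origin → type 1 system. By superposition:
  • 3: tracked with zero error.
  • 2t: e_ss = 2/K_v with K_v=640/9 → 9/320.
Total e_ss = 9/320.

9/320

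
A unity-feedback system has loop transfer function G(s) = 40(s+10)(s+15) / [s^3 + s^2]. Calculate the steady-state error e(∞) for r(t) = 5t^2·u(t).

1/600

The denominator has no term below s^2 — 2 poles at s=0, type 2.
K_a = lim_{s→0} s^2·G(s) = 40·10·15 / 1 = 6000.
r(t) = 5t^2 gives R(s) = 10/s^3.
e_ss = 10/K_a = 10/6000 = 1/600.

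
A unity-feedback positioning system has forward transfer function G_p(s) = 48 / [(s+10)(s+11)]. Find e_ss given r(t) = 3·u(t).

165/79

No free integrators in G_p(s): this is a type 0 system.
K_p = lim_{s→0} G_p(s) = 48 / (10·11) = 24/55.
e_ss = 3/(1 + K_p) = 3/(79/55) = 165/79.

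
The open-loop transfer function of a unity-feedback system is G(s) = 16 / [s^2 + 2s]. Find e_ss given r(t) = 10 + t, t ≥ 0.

0.125

Lowest-order denominator term is 2s, so the open loop has 1 pole at the origin → type 1 system. Treating each term separately:
  • 10: tracked with zero error.
  • t: e_ss = 1/K_v with K_v=8 → 0.125.
Total e_ss = 0.125.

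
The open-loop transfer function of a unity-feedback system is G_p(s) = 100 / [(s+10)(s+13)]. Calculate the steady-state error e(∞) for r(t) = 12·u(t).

156/23

The open loop has no poles at the origin → type 0 system.
K_p = lim_{s→0} G_p(s) = 100 / (10·13) = 10/13.
e_ss = 12/(1 + K_p) = 12/(23/13) = 156/23.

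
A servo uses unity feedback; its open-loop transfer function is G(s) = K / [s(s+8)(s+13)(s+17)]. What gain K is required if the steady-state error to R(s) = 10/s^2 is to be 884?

20

G(s) has one factor of s in the denominator, so the system is type 1.
K_v = lim_{s→0} s·G(s) = K / (8·13·17) = (1/1768)·K.
e_ss = 10/K_v = 884 ⇒ K_v = 5/442 ⇒ K = (5/442)/(1/1768) = 20.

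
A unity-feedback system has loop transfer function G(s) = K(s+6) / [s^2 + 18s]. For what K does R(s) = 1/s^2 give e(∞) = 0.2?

The denominator has no term below 18s — 1 pole at s=0, type 1.
K_v = lim_{s→0} s·G(s) = K·6 / 18 = (1/3)·K.
e_ss = 1/K_v = 0.2 ⇒ K_v = 5 ⇒ K = 5/(1/3) = 15.

15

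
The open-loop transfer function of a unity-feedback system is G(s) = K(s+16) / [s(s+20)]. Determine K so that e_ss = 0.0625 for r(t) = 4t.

80

The open loop has one pole at the origin → type 1 system.
K_v = lim_{s→0} s·G(s) = K·16 / (20) = 0.8·K.
e_ss = 4/K_v = 0.0625 ⇒ K_v = 64 ⇒ K = 64/0.8 = 80.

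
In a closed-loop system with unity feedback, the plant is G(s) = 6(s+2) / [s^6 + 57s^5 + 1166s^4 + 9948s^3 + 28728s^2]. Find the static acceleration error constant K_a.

Lowest-order denominator term is 28728s^2, so the open loop has 2 poles at the origin → type 2 system.
K_a = lim_{s→0} s^2·G(s) = 6·2 / 28728 = 1/2394.

1/2394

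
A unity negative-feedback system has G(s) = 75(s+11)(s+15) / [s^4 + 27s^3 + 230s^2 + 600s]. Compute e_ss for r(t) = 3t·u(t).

8/55

Factoring s from the denominator leaves a polynomial with constant term 600, so the system is type 1.
K_v = lim_{s→0} s·G(s) = 75·11·15 / 600 = 20.625.
e_ss = 3/K_v = 3/20.625 = 8/55.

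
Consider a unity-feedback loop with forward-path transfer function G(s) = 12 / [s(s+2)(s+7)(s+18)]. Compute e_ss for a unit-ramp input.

The open loop has one pole at the origin → type 1 system.
K_v = lim_{s→0} s·G(s) = 12 / (2·7·18) = 1/21.
e_ss = 1/K_v = 1/(1/21) = 21.

21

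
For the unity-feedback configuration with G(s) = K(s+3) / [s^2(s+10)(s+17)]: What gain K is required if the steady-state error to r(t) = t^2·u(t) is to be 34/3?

G(s) has two factors of s in the denominator, so the system is type 2.
K_a = lim_{s→0} s^2·G(s) = K·3 / (10·17) = (3/170)·K.
e_ss = 2/K_a = 34/3 ⇒ K_a = 3/17 ⇒ K = (3/17)/(3/170) = 10.

10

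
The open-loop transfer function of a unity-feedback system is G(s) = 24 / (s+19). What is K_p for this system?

System type = 0 (no poles at s=0).
K_p = lim_{s→0} G(s) = 24 / (19) = 24/19.

24/19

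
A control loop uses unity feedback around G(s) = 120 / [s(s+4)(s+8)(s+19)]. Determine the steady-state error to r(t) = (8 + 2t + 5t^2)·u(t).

The open loop has one pole at the origin → type 1 system. Taking each input component in turn:
  • 8: tracked with zero error.
  • 2t: e_ss = 2/K_v with K_v=15/76 → 152/15.
  • 5t^2: a type-1 system cannot track it, e_ss → ∞.
The unbounded component dominates.

infinity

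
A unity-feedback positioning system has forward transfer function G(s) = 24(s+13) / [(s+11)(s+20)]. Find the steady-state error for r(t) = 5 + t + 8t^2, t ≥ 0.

infinity

No free integrators in G(s): this is a type 0 system. Taking each input component in turn:
  • 5: e_ss = 5/(1+K_p) with K_p=78/55 → 275/133.
  • t: a type-0 system cannot track it, e_ss → ∞.
  • 8t^2: a type-0 system cannot track it, e_ss → ∞.
The unbounded component dominates.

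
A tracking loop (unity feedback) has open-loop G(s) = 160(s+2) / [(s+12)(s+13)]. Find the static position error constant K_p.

No free integrators in G(s): this is a type 0 system.
K_p = lim_{s→0} G(s) = 160·2 / (12·13) = 80/39.

80/39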